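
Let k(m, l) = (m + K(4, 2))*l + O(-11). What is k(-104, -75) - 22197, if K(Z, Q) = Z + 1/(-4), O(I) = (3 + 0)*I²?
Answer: -57261/4 ≈ -14315.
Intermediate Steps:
O(I) = 3*I²
K(Z, Q) = -¼ + Z (K(Z, Q) = Z - ¼ = -¼ + Z)
k(m, l) = 363 + l*(15/4 + m) (k(m, l) = (m + (-¼ + 4))*l + 3*(-11)² = (m + 15/4)*l + 3*121 = (15/4 + m)*l + 363 = l*(15/4 + m) + 363 = 363 + l*(15/4 + m))
k(-104, -75) - 22197 = (363 + (15/4)*(-75) - 75*(-104)) - 22197 = (363 - 1125/4 + 7800) - 22197 = 31527/4 - 22197 = -57261/4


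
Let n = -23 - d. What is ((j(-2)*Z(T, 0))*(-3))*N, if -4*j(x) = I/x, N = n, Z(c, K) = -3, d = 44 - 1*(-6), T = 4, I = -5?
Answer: 3285/8 ≈ 410.63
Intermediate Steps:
d = 50 (d = 44 + 6 = 50)
n = -73 (n = -23 - 1*50 = -23 - 50 = -73)
N = -73
j(x) = 5/(4*x) (j(x) = -(-5)/(4*x) = 5/(4*x))
((j(-2)*Z(T, 0))*(-3))*N = ((((5/4)/(-2))*(-3))*(-3))*(-73) = ((((5/4)*(-1/2))*(-3))*(-3))*(-73) = (-5/8*(-3)*(-3))*(-73) = ((15/8)*(-3))*(-73) = -45/8*(-73) = 3285/8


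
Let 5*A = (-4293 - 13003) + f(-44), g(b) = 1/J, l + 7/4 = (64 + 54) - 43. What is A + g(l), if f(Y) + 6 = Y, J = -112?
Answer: -1942757/560 ≈ -3469.2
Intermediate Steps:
f(Y) = -6 + Y
l = 293/4 (l = -7/4 + ((64 + 54) - 43) = -7/4 + (118 - 43) = -7/4 + 75 = 293/4 ≈ 73.250)
g(b) = -1/112 (g(b) = 1/(-112) = -1/112)
A = -17346/5 (A = ((-4293 - 13003) + (-6 - 44))/5 = (-17296 - 50)/5 = (⅕)*(-17346) = -17346/5 ≈ -3469.2)
A + g(l) = -17346/5 - 1/112 = -1942757/560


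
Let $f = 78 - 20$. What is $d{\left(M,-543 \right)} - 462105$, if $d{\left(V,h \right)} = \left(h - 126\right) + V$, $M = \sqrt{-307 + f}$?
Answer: $-462774 + i \sqrt{249} \approx -4.6277 \cdot 10^{5} + 15.78 i$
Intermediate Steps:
$f = 58$
$M = i \sqrt{249}$ ($M = \sqrt{-307 + 58} = \sqrt{-249} = i \sqrt{249} \approx 15.78 i$)
$d{\left(V,h \right)} = -126 + V + h$ ($d{\left(V,h \right)} = \left(-126 + h\right) + V = -126 + V + h$)
$d{\left(M,-543 \right)} - 462105 = \left(-126 + i \sqrt{249} - 543\right) - 462105 = \left(-669 + i \sqrt{249}\right) - 462105 = -462774 + i \sqrt{249}$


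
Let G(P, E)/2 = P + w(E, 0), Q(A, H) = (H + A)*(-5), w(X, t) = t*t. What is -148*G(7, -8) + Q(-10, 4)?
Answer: -2042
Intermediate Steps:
w(X, t) = t**2
Q(A, H) = -5*A - 5*H (Q(A, H) = (A + H)*(-5) = -5*A - 5*H)
G(P, E) = 2*P (G(P, E) = 2*(P + 0**2) = 2*(P + 0) = 2*P)
-148*G(7, -8) + Q(-10, 4) = -296*7 + (-5*(-10) - 5*4) = -148*14 + (50 - 20) = -2072 + 30 = -2042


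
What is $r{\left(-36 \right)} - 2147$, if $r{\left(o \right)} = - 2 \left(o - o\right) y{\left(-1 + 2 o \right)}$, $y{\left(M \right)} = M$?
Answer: $-2147$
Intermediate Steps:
$r{\left(o \right)} = 0$ ($r{\left(o \right)} = - 2 \left(o - o\right) \left(-1 + 2 o\right) = \left(-2\right) 0 \left(-1 + 2 o\right) = 0 \left(-1 + 2 o\right) = 0$)
$r{\left(-36 \right)} - 2147 = 0 - 2147 = -2147$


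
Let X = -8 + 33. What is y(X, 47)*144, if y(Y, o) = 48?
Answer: 6912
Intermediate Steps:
X = 25
y(X, 47)*144 = 48*144 = 6912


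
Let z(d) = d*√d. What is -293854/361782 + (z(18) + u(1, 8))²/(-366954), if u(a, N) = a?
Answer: -18323529187/22126225338 - 18*√2/61159 ≈ -0.82855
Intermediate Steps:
z(d) = d^(3/2)
-293854/361782 + (z(18) + u(1, 8))²/(-366954) = -293854/361782 + (18^(3/2) + 1)²/(-366954) = -293854*1/361782 + (54*√2 + 1)²*(-1/366954) = -146927/180891 + (1 + 54*√2)²*(-1/366954) = -146927/180891 - (1 + 54*√2)²/366954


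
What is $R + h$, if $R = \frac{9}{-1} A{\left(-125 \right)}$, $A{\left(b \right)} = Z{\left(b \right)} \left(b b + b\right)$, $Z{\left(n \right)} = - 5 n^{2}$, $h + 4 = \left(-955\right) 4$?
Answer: $10898433676$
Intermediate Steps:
$h = -3824$ ($h = -4 - 3820 = -3824$)
$A{\left(b \right)} = - 5 b^{2} \left(b + b^{2}\right)$ ($A{\left(b \right)} = - 5 b^{2} \left(b b + b\right) = - 5 b^{2} \left(b^{2} + b\right) = - 5 b^{2} \left(b + b^{2}\right)$)
$R = 10898437500$ ($R = \frac{9}{-1} \cdot 5 \left(-125\right)^{3} \left(-1 - -125\right) = 9 \left(-1\right) 5 \left(-1953125\right) \left(-1 + 125\right) = - 9 \cdot 5 \left(-1953125\right) 124 = \left(-9\right) \left(-1210937500\right) = 10898437500$)
$R + h = 10898437500 - 3824 = 10898433676$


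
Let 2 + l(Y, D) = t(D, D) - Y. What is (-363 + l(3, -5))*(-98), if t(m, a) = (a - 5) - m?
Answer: 36554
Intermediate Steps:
t(m, a) = -5 + a - m (t(m, a) = (-5 + a) - m = -5 + a - m)
l(Y, D) = -7 - Y (l(Y, D) = -2 + ((-5 + D - D) - Y) = -2 + (-5 - Y) = -7 - Y)
(-363 + l(3, -5))*(-98) = (-363 + (-7 - 1*3))*(-98) = (-363 + (-7 - 3))*(-98) = (-363 - 10)*(-98) = -373*(-98) = 36554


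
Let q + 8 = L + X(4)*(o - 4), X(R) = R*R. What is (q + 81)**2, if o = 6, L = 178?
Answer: 80089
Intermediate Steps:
X(R) = R**2
q = 202 (q = -8 + (178 + 4**2*(6 - 4)) = -8 + (178 + 16*2) = -8 + (178 + 32) = -8 + 210 = 202)
(q + 81)**2 = (202 + 81)**2 = 283**2 = 80089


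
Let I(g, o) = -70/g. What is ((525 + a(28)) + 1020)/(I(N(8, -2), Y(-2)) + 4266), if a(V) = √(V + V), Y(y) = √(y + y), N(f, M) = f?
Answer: 6180/17029 + 8*√14/17029 ≈ 0.36467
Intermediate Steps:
Y(y) = √2*√y (Y(y) = √(2*y) = √2*√y)
a(V) = √2*√V (a(V) = √(2*V) = √2*√V)
((525 + a(28)) + 1020)/(I(N(8, -2), Y(-2)) + 4266) = ((525 + √2*√28) + 1020)/(-70/8 + 4266) = ((525 + √2*(2*√7)) + 1020)/(-70*⅛ + 4266) = ((525 + 2*√14) + 1020)/(-35/4 + 4266) = (1545 + 2*√14)/(17029/4) = (1545 + 2*√14)*(4/17029) = 6180/17029 + 8*√14/17029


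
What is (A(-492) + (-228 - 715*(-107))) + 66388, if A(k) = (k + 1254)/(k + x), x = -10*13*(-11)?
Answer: 66910266/469 ≈ 1.4267e+5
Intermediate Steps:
x = 1430 (x = -130*(-11) = 1430)
A(k) = (1254 + k)/(1430 + k) (A(k) = (k + 1254)/(k + 1430) = (1254 + k)/(1430 + k))
(A(-492) + (-228 - 715*(-107))) + 66388 = ((1254 - 492)/(1430 - 492) + (-228 - 715*(-107))) + 66388 = (762/938 + (-228 + 76505)) + 66388 = ((1/938)*762 + 76277) + 66388 = (381/469 + 76277) + 66388 = 35774294/469 + 66388 = 66910266/469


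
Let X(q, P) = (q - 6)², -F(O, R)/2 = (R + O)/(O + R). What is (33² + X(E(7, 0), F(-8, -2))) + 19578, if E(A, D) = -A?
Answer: 20836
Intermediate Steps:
F(O, R) = -2 (F(O, R) = -2*(R + O)/(O + R) = -2*(O + R)/(O + R) = -2*1 = -2)
X(q, P) = (-6 + q)²
(33² + X(E(7, 0), F(-8, -2))) + 19578 = (33² + (-6 - 1*7)²) + 19578 = (1089 + (-6 - 7)²) + 19578 = (1089 + (-13)²) + 19578 = (1089 + 169) + 19578 = 1258 + 19578 = 20836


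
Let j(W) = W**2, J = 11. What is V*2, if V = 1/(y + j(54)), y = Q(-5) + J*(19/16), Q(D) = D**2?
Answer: 32/47265 ≈ 0.00067703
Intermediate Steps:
y = 609/16 (y = (-5)**2 + 11*(19/16) = 25 + 11*(19*(1/16)) = 25 + 11*(19/16) = 25 + 209/16 = 609/16 ≈ 38.063)
V = 16/47265 (V = 1/(609/16 + 54**2) = 1/(609/16 + 2916) = 1/(47265/16) = 16/47265 ≈ 0.00033852)
V*2 = (16/47265)*2 = 32/47265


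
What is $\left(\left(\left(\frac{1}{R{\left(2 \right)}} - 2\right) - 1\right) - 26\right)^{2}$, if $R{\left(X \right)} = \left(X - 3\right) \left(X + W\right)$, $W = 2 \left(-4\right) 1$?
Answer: $\frac{29929}{36} \approx 831.36$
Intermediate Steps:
$W = -8$ ($W = \left(-8\right) 1 = -8$)
$R{\left(X \right)} = \left(-8 + X\right) \left(-3 + X\right)$ ($R{\left(X \right)} = \left(X - 3\right) \left(X - 8\right) = \left(-3 + X\right) \left(-8 + X\right) = \left(-8 + X\right) \left(-3 + X\right)$)
$\left(\left(\left(\frac{1}{R{\left(2 \right)}} - 2\right) - 1\right) - 26\right)^{2} = \left(\left(\left(\frac{1}{24 + 2^{2} - 22} - 2\right) - 1\right) - 26\right)^{2} = \left(\left(\left(\frac{1}{24 + 4 - 22} - 2\right) - 1\right) - 26\right)^{2} = \left(\left(\left(\frac{1}{6} - 2\right) - 1\right) - 26\right)^{2} = \left(\left(- \frac{11}{6} - 1\right) - 26\right)^{2} = \left(- \frac{17}{6} - 26\right)^{2} = \left(- \frac{173}{6}\right)^{2} = \frac{29929}{36}$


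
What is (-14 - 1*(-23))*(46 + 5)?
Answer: 459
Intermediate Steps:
(-14 - 1*(-23))*(46 + 5) = (-14 + 23)*51 = 9*51 = 459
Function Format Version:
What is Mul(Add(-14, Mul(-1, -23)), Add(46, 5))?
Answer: 459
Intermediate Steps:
Mul(Add(-14, Mul(-1, -23)), Add(46, 5)) = Mul(Add(-14, 23), 51) = Mul(9, 51) = 459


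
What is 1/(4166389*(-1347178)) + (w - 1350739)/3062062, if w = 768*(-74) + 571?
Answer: -3948652356771778031/8593474294866109502 ≈ -0.45949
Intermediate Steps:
w = -56261 (w = -56832 + 571 = -56261)
1/(4166389*(-1347178)) + (w - 1350739)/3062062 = 1/(4166389*(-1347178)) + (-56261 - 1350739)/3062062 = (1/4166389)*(-1/1347178) - 1407000*1/3062062 = -1/5612867600242 - 703500/1531031 = -3948652356771778031/8593474294866109502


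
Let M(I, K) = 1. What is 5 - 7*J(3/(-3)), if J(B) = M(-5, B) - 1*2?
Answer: 12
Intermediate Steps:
J(B) = -1 (J(B) = 1 - 1*2 = 1 - 2 = -1)
5 - 7*J(3/(-3)) = 5 - 7*(-1) = 5 + 7 = 12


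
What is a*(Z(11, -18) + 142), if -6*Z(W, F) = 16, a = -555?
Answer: -77330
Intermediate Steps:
Z(W, F) = -8/3 (Z(W, F) = -⅙*16 = -8/3)
a*(Z(11, -18) + 142) = -555*(-8/3 + 142) = -555*418/3 = -77330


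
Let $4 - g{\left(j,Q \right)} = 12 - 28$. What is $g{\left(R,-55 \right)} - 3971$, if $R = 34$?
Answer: $-3951$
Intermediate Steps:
$g{\left(j,Q \right)} = 20$ ($g{\left(j,Q \right)} = 4 - \left(12 - 28\right) = 4 - -16 = 4 + 16 = 20$)
$g{\left(R,-55 \right)} - 3971 = 20 - 3971 = -3951$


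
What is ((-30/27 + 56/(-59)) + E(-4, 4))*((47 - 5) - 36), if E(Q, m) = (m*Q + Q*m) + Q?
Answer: -40420/177 ≈ -228.36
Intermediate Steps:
E(Q, m) = Q + 2*Q*m (E(Q, m) = (Q*m + Q*m) + Q = 2*Q*m + Q = Q + 2*Q*m)
((-30/27 + 56/(-59)) + E(-4, 4))*((47 - 5) - 36) = ((-30/27 + 56/(-59)) - 4*(1 + 2*4))*((47 - 5) - 36) = ((-30*1/27 + 56*(-1/59)) - 4*(1 + 8))*(42 - 36) = ((-10/9 - 56/59) - 4*9)*6 = (-1094/531 - 36)*6 = -20210/531*6 = -40420/177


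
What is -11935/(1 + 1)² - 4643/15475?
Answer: -184712697/61900 ≈ -2984.1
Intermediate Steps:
-11935/(1 + 1)² - 4643/15475 = -11935/(2²) - 4643*1/15475 = -11935/4 - 4643/15475 = -184712697/61900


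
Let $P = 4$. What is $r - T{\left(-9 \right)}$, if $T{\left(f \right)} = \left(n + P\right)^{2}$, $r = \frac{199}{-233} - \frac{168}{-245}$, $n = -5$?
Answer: $- \frac{9528}{8155} \approx -1.1684$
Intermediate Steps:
$r = - \frac{1373}{8155}$ ($r = 199 \left(- \frac{1}{233}\right) - - \frac{24}{35} = - \frac{199}{233} + \frac{24}{35} = - \frac{1373}{8155} \approx -0.16836$)
$T{\left(f \right)} = 1$ ($T{\left(f \right)} = \left(-5 + 4\right)^{2} = \left(-1\right)^{2} = 1$)
$r - T{\left(-9 \right)} = - \frac{1373}{8155} - 1 = - \frac{9528}{8155}$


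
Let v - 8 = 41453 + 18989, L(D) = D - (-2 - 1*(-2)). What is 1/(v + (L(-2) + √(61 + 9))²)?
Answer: 15131/915788364 + √70/915788364 ≈ 1.6531e-5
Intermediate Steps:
L(D) = D (L(D) = D - (-2 + 2) = D - 1*0 = D + 0 = D)
v = 60450 (v = 8 + (41453 + 18989) = 8 + 60442 = 60450)
1/(v + (L(-2) + √(61 + 9))²) = 1/(60450 + (-2 + √(61 + 9))²) = 1/(60450 + (-2 + √70)²)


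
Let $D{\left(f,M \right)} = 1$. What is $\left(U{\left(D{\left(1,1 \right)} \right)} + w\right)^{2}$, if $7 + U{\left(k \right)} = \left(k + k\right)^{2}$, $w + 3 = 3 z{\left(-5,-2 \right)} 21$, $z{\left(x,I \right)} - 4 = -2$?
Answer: $14400$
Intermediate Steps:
$z{\left(x,I \right)} = 2$ ($z{\left(x,I \right)} = 4 - 2 = 2$)
$w = 123$ ($w = -3 + 3 \cdot 2 \cdot 21 = -3 + 6 \cdot 21 = -3 + 126 = 123$)
$U{\left(k \right)} = -7 + 4 k^{2}$ ($U{\left(k \right)} = -7 + \left(k + k\right)^{2} = -7 + \left(2 k\right)^{2} = -7 + 4 k^{2}$)
$\left(U{\left(D{\left(1,1 \right)} \right)} + w\right)^{2} = \left(\left(-7 + 4 \cdot 1^{2}\right) + 123\right)^{2} = \left(\left(-7 + 4 \cdot 1\right) + 123\right)^{2} = \left(\left(-7 + 4\right) + 123\right)^{2} = \left(-3 + 123\right)^{2} = 120^{2} = 14400$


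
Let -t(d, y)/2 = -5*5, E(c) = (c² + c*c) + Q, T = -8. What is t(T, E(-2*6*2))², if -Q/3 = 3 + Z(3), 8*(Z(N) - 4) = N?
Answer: 2500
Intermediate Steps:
Z(N) = 4 + N/8
Q = -177/8 (Q = -3*(3 + (4 + (⅛)*3)) = -3*(3 + (4 + 3/8)) = -3*(3 + 35/8) = -3*59/8 = -177/8 ≈ -22.125)
E(c) = -177/8 + 2*c² (E(c) = (c² + c*c) - 177/8 = (c² + c²) - 177/8 = 2*c² - 177/8 = -177/8 + 2*c²)
t(d, y) = 50 (t(d, y) = -(-10)*5 = -2*(-25) = 50)
t(T, E(-2*6*2))² = 50² = 2500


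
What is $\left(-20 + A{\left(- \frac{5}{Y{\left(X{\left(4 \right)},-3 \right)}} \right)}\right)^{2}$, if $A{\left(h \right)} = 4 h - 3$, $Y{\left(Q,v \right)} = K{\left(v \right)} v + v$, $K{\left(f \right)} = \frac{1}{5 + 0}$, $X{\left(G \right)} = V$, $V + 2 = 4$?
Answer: $\frac{24649}{81} \approx 304.31$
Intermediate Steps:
$V = 2$ ($V = -2 + 4 = 2$)
$X{\left(G \right)} = 2$
$K{\left(f \right)} = \frac{1}{5}$
$Y{\left(Q,v \right)} = \frac{6 v}{5}$ ($Y{\left(Q,v \right)} = \frac{v}{5} + v = \frac{6 v}{5}$)
$A{\left(h \right)} = -3 + 4 h$
$\left(-20 + A{\left(- \frac{5}{Y{\left(X{\left(4 \right)},-3 \right)}} \right)}\right)^{2} = \left(-20 - \left(3 - 4 \left(- \frac{5}{\frac{6}{5} \left(-3\right)}\right)\right)\right)^{2} = \left(-20 - \left(3 - 4 \left(- \frac{5}{- \frac{18}{5}}\right)\right)\right)^{2} = \left(-20 - \left(3 - 4 \left(\left(-5\right) \left(- \frac{5}{18}\right)\right)\right)\right)^{2} = \left(-20 + \left(-3 + 4 \cdot \frac{25}{18}\right)\right)^{2} = \left(-20 + \left(-3 + \frac{50}{9}\right)\right)^{2} = \left(-20 + \frac{23}{9}\right)^{2} = \left(- \frac{157}{9}\right)^{2} = \frac{24649}{81}$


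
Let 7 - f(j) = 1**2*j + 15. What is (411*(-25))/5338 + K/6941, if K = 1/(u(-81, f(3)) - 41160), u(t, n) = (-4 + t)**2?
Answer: -2420202634963/1257327653230 ≈ -1.9249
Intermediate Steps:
f(j) = -8 - j (f(j) = 7 - (1**2*j + 15) = 7 - (1*j + 15) = 7 - (j + 15) = 7 - (15 + j) = 7 + (-15 - j) = -8 - j)
K = -1/33935 (K = 1/((-4 - 81)**2 - 41160) = 1/((-85)**2 - 41160) = 1/(7225 - 41160) = 1/(-33935) = -1/33935 ≈ -2.9468e-5)
(411*(-25))/5338 + K/6941 = (411*(-25))/5338 - 1/33935/6941 = -10275*1/5338 - 1/33935*1/6941 = -10275/5338 - 1/235542835 = -2420202634963/1257327653230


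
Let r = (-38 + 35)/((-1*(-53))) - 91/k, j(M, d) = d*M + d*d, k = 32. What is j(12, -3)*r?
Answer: 132813/1696 ≈ 78.310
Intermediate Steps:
j(M, d) = d**2 + M*d (j(M, d) = M*d + d**2 = d**2 + M*d)
r = -4919/1696 (r = (-38 + 35)/((-1*(-53))) - 91/32 = -3/53 - 91*1/32 = -3*1/53 - 91/32 = -3/53 - 91/32 = -4919/1696 ≈ -2.9004)
j(12, -3)*r = -3*(12 - 3)*(-4919/1696) = -3*9*(-4919/1696) = -27*(-4919/1696) = 132813/1696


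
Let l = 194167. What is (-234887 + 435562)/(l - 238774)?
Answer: -200675/44607 ≈ -4.4987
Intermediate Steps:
(-234887 + 435562)/(l - 238774) = (-234887 + 435562)/(194167 - 238774) = 200675/(-44607) = 200675*(-1/44607) = -200675/44607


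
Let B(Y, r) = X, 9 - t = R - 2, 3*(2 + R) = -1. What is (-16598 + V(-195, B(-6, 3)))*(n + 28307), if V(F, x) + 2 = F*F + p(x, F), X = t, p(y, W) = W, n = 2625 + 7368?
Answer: 813109000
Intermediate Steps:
R = -7/3 (R = -2 + (⅓)*(-1) = -2 - ⅓ = -7/3 ≈ -2.3333)
n = 9993
t = 40/3 (t = 9 - (-7/3 - 2) = 9 - 1*(-13/3) = 9 + 13/3 = 40/3 ≈ 13.333)
X = 40/3 ≈ 13.333
B(Y, r) = 40/3
V(F, x) = -2 + F + F² (V(F, x) = -2 + (F*F + F) = -2 + (F² + F) = -2 + (F + F²) = -2 + F + F²)
(-16598 + V(-195, B(-6, 3)))*(n + 28307) = (-16598 + (-2 - 195 + (-195)²))*(9993 + 28307) = (-16598 + (-2 - 195 + 38025))*38300 = (-16598 + 37828)*38300 = 21230*38300 = 813109000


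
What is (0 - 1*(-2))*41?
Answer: 82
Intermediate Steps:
(0 - 1*(-2))*41 = (0 + 2)*41 = 2*41 = 82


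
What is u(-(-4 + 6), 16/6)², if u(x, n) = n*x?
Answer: 256/9 ≈ 28.444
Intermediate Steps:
u(-(-4 + 6), 16/6)² = ((16/6)*(-(-4 + 6)))² = ((16*(⅙))*(-1*2))² = ((8/3)*(-2))² = (-16/3)² = 256/9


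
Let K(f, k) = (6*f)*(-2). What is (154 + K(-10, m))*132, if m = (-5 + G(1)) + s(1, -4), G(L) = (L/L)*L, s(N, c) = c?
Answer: 36168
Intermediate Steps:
G(L) = L (G(L) = 1*L = L)
m = -8 (m = (-5 + 1) - 4 = -4 - 4 = -8)
K(f, k) = -12*f
(154 + K(-10, m))*132 = (154 - 12*(-10))*132 = (154 + 120)*132 = 274*132 = 36168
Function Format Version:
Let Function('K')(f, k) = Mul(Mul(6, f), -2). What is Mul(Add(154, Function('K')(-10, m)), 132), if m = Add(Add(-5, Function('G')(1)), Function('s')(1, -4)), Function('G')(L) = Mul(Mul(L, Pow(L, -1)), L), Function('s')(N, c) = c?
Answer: 36168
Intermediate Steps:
Function('G')(L) = L (Function('G')(L) = Mul(1, L) = L)
m = -8 (m = Add(Add(-5, 1), -4) = Add(-4, -4) = -8)
Function('K')(f, k) = Mul(-12, f)
Mul(Add(154, Function('K')(-10, m)), 132) = Mul(Add(154, Mul(-12, -10)), 132) = Mul(Add(154, 120), 132) = Mul(274, 132) = 36168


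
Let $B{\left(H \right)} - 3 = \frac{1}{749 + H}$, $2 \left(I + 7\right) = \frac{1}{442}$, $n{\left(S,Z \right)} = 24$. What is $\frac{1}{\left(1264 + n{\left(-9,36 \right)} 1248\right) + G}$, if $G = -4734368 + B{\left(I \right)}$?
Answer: $- \frac{655929}{3084931819537} \approx -2.1262 \cdot 10^{-7}$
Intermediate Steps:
$I = - \frac{6187}{884}$ ($I = -7 + \frac{1}{2 \cdot 442} = -7 + \frac{1}{2} \cdot \frac{1}{442} = -7 + \frac{1}{884} = - \frac{6187}{884} \approx -6.9989$)
$B{\left(H \right)} = 3 + \frac{1}{749 + H}$
$G = - \frac{3105407299201}{655929}$ ($G = -4734368 + \frac{2248 + 3 \left(- \frac{6187}{884}\right)}{749 - \frac{6187}{884}} = -4734368 + \frac{2248 - \frac{18561}{884}}{\frac{655929}{884}} = -4734368 + \frac{884}{655929} \cdot \frac{1968671}{884} = -4734368 + \frac{1968671}{655929} = - \frac{3105407299201}{655929} \approx -4.7344 \cdot 10^{6}$)
$\frac{1}{\left(1264 + n{\left(-9,36 \right)} 1248\right) + G} = \frac{1}{\left(1264 + 24 \cdot 1248\right) - \frac{3105407299201}{655929}} = \frac{1}{\left(1264 + 29952\right) - \frac{3105407299201}{655929}} = \frac{1}{31216 - \frac{3105407299201}{655929}} = \frac{1}{- \frac{3084931819537}{655929}} = - \frac{655929}{3084931819537}$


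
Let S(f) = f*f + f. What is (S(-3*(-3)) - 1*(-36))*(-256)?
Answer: -32256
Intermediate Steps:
S(f) = f + f² (S(f) = f² + f = f + f²)
(S(-3*(-3)) - 1*(-36))*(-256) = ((-3*(-3))*(1 - 3*(-3)) - 1*(-36))*(-256) = (9*(1 + 9) + 36)*(-256) = (9*10 + 36)*(-256) = (90 + 36)*(-256) = 126*(-256) = -32256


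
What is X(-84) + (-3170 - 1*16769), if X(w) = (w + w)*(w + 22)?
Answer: -9523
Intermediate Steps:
X(w) = 2*w*(22 + w) (X(w) = (2*w)*(22 + w) = 2*w*(22 + w))
X(-84) + (-3170 - 1*16769) = 2*(-84)*(22 - 84) + (-3170 - 1*16769) = 2*(-84)*(-62) + (-3170 - 16769) = 10416 - 19939 = -9523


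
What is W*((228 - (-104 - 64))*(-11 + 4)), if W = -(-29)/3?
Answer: -26796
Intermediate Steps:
W = 29/3 (W = -(-29)/3 = -1*(-29/3) = 29/3 ≈ 9.6667)
W*((228 - (-104 - 64))*(-11 + 4)) = 29*((228 - (-104 - 64))*(-11 + 4))/3 = 29*((228 - 1*(-168))*(-7))/3 = 29*((228 + 168)*(-7))/3 = 29*(396*(-7))/3 = (29/3)*(-2772) = -26796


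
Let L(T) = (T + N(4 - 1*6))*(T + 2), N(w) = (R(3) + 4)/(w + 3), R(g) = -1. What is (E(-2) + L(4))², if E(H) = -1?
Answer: 1681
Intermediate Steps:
N(w) = 3/(3 + w) (N(w) = (-1 + 4)/(w + 3) = 3/(3 + w))
L(T) = (2 + T)*(3 + T) (L(T) = (T + 3/(3 + (4 - 1*6)))*(T + 2) = (T + 3/(3 + (4 - 6)))*(2 + T) = (T + 3/(3 - 2))*(2 + T) = (T + 3/1)*(2 + T) = (T + 3*1)*(2 + T) = (T + 3)*(2 + T) = (3 + T)*(2 + T) = (2 + T)*(3 + T))
(E(-2) + L(4))² = (-1 + (6 + 4² + 5*4))² = (-1 + (6 + 16 + 20))² = (-1 + 42)² = 41² = 1681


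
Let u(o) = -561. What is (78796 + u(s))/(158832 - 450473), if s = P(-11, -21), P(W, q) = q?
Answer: -78235/291641 ≈ -0.26826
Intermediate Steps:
s = -21
(78796 + u(s))/(158832 - 450473) = (78796 - 561)/(158832 - 450473) = 78235/(-291641) = 78235*(-1/291641) = -78235/291641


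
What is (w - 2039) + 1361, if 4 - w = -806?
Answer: 132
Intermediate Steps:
w = 810 (w = 4 - 1*(-806) = 4 + 806 = 810)
(w - 2039) + 1361 = (810 - 2039) + 1361 = -1229 + 1361 = 132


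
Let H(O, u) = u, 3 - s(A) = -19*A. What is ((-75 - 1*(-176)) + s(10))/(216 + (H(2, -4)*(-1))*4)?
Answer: 147/116 ≈ 1.2672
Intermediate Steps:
s(A) = 3 + 19*A (s(A) = 3 - (-19)*A = 3 + 19*A)
((-75 - 1*(-176)) + s(10))/(216 + (H(2, -4)*(-1))*4) = ((-75 - 1*(-176)) + (3 + 19*10))/(216 - 4*(-1)*4) = ((-75 + 176) + (3 + 190))/(216 + 4*4) = (101 + 193)/(216 + 16) = 294/232 = 294*(1/232) = 147/116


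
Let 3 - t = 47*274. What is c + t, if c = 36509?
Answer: 23634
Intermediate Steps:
t = -12875 (t = 3 - 47*274 = 3 - 1*12878 = 3 - 12878 = -12875)
c + t = 36509 - 12875 = 23634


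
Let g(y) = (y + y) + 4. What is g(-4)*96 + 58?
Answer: -326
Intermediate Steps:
g(y) = 4 + 2*y (g(y) = 2*y + 4 = 4 + 2*y)
g(-4)*96 + 58 = (4 + 2*(-4))*96 + 58 = (4 - 8)*96 + 58 = -4*96 + 58 = -384 + 58 = -326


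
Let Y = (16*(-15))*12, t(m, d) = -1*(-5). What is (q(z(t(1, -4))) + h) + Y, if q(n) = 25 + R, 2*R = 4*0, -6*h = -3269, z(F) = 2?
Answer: -13861/6 ≈ -2310.2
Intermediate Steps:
t(m, d) = 5
h = 3269/6 (h = -1/6*(-3269) = 3269/6 ≈ 544.83)
Y = -2880 (Y = -240*12 = -2880)
R = 0 (R = (4*0)/2 = (1/2)*0 = 0)
q(n) = 25 (q(n) = 25 + 0 = 25)
(q(z(t(1, -4))) + h) + Y = (25 + 3269/6) - 2880 = 3419/6 - 2880 = -13861/6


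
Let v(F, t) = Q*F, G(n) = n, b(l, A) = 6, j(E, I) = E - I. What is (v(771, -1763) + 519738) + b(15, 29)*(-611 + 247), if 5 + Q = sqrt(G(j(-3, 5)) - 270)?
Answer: 513699 + 771*I*sqrt(278) ≈ 5.137e+5 + 12855.0*I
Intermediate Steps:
Q = -5 + I*sqrt(278) (Q = -5 + sqrt((-3 - 1*5) - 270) = -5 + sqrt((-3 - 5) - 270) = -5 + sqrt(-8 - 270) = -5 + sqrt(-278) = -5 + I*sqrt(278) ≈ -5.0 + 16.673*I)
v(F, t) = F*(-5 + I*sqrt(278)) (v(F, t) = (-5 + I*sqrt(278))*F = F*(-5 + I*sqrt(278)))
(v(771, -1763) + 519738) + b(15, 29)*(-611 + 247) = (771*(-5 + I*sqrt(278)) + 519738) + 6*(-611 + 247) = ((-3855 + 771*I*sqrt(278)) + 519738) + 6*(-364) = (515883 + 771*I*sqrt(278)) - 2184 = 513699 + 771*I*sqrt(278)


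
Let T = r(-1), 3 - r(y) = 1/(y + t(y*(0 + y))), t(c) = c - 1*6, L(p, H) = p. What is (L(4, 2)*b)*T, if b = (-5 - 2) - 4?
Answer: -418/3 ≈ -139.33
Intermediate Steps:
b = -11 (b = -7 - 4 = -11)
t(c) = -6 + c (t(c) = c - 6 = -6 + c)
r(y) = 3 - 1/(-6 + y + y**2) (r(y) = 3 - 1/(y + (-6 + y*(0 + y))) = 3 - 1/(y + (-6 + y*y)) = 3 - 1/(y + (-6 + y**2)) = 3 - 1/(-6 + y + y**2))
T = 19/6 (T = (-19 + 3*(-1) + 3*(-1)**2)/(-6 - 1 + (-1)**2) = (-19 - 3 + 3*1)/(-6 - 1 + 1) = (-19 - 3 + 3)/(-6) = -1/6*(-19) = 19/6 ≈ 3.1667)
(L(4, 2)*b)*T = (4*(-11))*(19/6) = -44*19/6 = -418/3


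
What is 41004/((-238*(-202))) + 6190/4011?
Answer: 970709/405111 ≈ 2.3962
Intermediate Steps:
41004/((-238*(-202))) + 6190/4011 = 41004/48076 + 6190*(1/4011) = 41004*(1/48076) + 6190/4011 = 603/707 + 6190/4011 = 970709/405111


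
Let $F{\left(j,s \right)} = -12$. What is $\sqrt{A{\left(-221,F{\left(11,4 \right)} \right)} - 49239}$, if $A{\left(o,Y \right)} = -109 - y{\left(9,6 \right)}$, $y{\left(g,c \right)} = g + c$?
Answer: $i \sqrt{49363} \approx 222.18 i$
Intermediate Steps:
$y{\left(g,c \right)} = c + g$
$A{\left(o,Y \right)} = -124$ ($A{\left(o,Y \right)} = -109 - \left(6 + 9\right) = -109 - 15 = -124$)
$\sqrt{A{\left(-221,F{\left(11,4 \right)} \right)} - 49239} = \sqrt{-124 - 49239} = \sqrt{-49363} = i \sqrt{49363}$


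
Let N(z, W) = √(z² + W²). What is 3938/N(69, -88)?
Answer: 3938*√12505/12505 ≈ 35.216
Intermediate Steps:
N(z, W) = √(W² + z²)
3938/N(69, -88) = 3938/(√((-88)² + 69²)) = 3938/(√(7744 + 4761)) = 3938/(√12505) = 3938*(√12505/12505) = 3938*√12505/12505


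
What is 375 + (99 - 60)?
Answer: 414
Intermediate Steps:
375 + (99 - 60) = 375 + 39 = 414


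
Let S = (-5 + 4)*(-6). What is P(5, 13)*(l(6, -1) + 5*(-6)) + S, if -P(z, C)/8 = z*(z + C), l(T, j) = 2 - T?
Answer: 24486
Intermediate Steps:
P(z, C) = -8*z*(C + z) (P(z, C) = -8*z*(z + C) = -8*z*(C + z))
S = 6 (S = -1*(-6) = 6)
P(5, 13)*(l(6, -1) + 5*(-6)) + S = (-8*5*(13 + 5))*((2 - 1*6) + 5*(-6)) + 6 = (-8*5*18)*((2 - 6) - 30) + 6 = -720*(-4 - 30) + 6 = -720*(-34) + 6 = 24480 + 6 = 24486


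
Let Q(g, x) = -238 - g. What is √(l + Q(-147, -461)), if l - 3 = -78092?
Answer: 2*I*√19545 ≈ 279.61*I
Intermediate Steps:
l = -78089 (l = 3 - 78092 = -78089)
√(l + Q(-147, -461)) = √(-78089 + (-238 - 1*(-147))) = √(-78089 + (-238 + 147)) = √(-78089 - 91) = √(-78180) = 2*I*√19545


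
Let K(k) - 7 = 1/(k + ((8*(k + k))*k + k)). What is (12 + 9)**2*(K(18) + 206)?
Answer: 54481189/580 ≈ 93933.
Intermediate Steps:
K(k) = 7 + 1/(2*k + 16*k**2) (K(k) = 7 + 1/(k + ((8*(k + k))*k + k)) = 7 + 1/(k + ((8*(2*k))*k + k)) = 7 + 1/(k + ((16*k)*k + k)) = 7 + 1/(k + (16*k**2 + k)) = 7 + 1/(k + (k + 16*k**2)) = 7 + 1/(2*k + 16*k**2))
(12 + 9)**2*(K(18) + 206) = (12 + 9)**2*((1/2)*(1 + 14*18 + 112*18**2)/(18*(1 + 8*18)) + 206) = 21**2*((1/2)*(1/18)*(1 + 252 + 112*324)/(1 + 144) + 206) = 441*((1/2)*(1/18)*(1 + 252 + 36288)/145 + 206) = 441*((1/2)*(1/18)*(1/145)*36541 + 206) = 441*(36541/5220 + 206) = 441*(1111861/5220) = 54481189/580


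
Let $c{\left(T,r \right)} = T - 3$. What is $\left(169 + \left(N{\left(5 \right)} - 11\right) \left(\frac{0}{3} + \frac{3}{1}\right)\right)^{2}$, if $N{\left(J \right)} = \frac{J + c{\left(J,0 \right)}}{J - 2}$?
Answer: $20449$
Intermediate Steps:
$c{\left(T,r \right)} = -3 + T$
$N{\left(J \right)} = \frac{-3 + 2 J}{-2 + J}$ ($N{\left(J \right)} = \frac{J + \left(-3 + J\right)}{J - 2} = \frac{-3 + 2 J}{-2 + J}$)
$\left(169 + \left(N{\left(5 \right)} - 11\right) \left(\frac{0}{3} + \frac{3}{1}\right)\right)^{2} = \left(169 + \left(\frac{-3 + 2 \cdot 5}{-2 + 5} - 11\right) \left(\frac{0}{3} + \frac{3}{1}\right)\right)^{2} = \left(169 + \left(\frac{-3 + 10}{3} - 11\right) \left(0 \cdot \frac{1}{3} + 3 \cdot 1\right)\right)^{2} = \left(169 + \left(\frac{1}{3} \cdot 7 - 11\right) \left(0 + 3\right)\right)^{2} = \left(169 + \left(\frac{7}{3} - 11\right) 3\right)^{2} = \left(169 - 26\right)^{2} = 143^{2} = 20449$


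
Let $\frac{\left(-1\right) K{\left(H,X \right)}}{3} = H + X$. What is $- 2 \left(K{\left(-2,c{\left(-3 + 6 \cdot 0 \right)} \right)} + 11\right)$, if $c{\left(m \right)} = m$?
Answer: $-52$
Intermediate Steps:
$K{\left(H,X \right)} = - 3 H - 3 X$ ($K{\left(H,X \right)} = - 3 \left(H + X\right) = - 3 H - 3 X$)
$- 2 \left(K{\left(-2,c{\left(-3 + 6 \cdot 0 \right)} \right)} + 11\right) = - 2 \left(\left(\left(-3\right) \left(-2\right) - 3 \left(-3 + 6 \cdot 0\right)\right) + 11\right) = - 2 \left(\left(6 - 3 \left(-3 + 0\right)\right) + 11\right) = - 2 \left(\left(6 - -9\right) + 11\right) = - 2 \left(\left(6 + 9\right) + 11\right) = - 2 \left(15 + 11\right) = \left(-2\right) 26 = -52$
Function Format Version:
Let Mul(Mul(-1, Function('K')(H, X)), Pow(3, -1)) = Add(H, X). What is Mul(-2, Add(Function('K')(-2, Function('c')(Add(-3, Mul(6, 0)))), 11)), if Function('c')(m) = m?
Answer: -52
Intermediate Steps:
Function('K')(H, X) = Add(Mul(-3, H), Mul(-3, X)) (Function('K')(H, X) = Mul(-3, Add(H, X)) = Add(Mul(-3, H), Mul(-3, X)))
Mul(-2, Add(Function('K')(-2, Function('c')(Add(-3, Mul(6, 0)))), 11)) = Mul(-2, Add(Add(Mul(-3, -2), Mul(-3, Add(-3, Mul(6, 0)))), 11)) = Mul(-2, Add(Add(6, Mul(-3, Add(-3, 0))), 11)) = Mul(-2, Add(Add(6, Mul(-3, -3)), 11)) = Mul(-2, Add(Add(6, 9), 11)) = Mul(-2, Add(15, 11)) = Mul(-2, 26) = -52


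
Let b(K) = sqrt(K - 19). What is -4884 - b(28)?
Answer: -4887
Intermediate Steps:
b(K) = sqrt(-19 + K)
-4884 - b(28) = -4884 - sqrt(-19 + 28) = -4884 - sqrt(9) = -4884 - 1*3 = -4884 - 3 = -4887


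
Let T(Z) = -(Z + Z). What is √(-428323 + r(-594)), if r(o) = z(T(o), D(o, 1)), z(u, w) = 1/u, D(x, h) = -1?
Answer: I*√16791974859/198 ≈ 654.46*I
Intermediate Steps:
T(Z) = -2*Z
r(o) = -1/(2*o) (r(o) = 1/(-2*o) = -1/(2*o))
√(-428323 + r(-594)) = √(-428323 - ½/(-594)) = √(-428323 - ½*(-1/594)) = √(-428323 + 1/1188) = √(-508847723/1188) = I*√16791974859/198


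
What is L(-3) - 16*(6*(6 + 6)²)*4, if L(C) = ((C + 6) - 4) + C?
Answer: -55300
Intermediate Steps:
L(C) = 2 + 2*C (L(C) = ((6 + C) - 4) + C = (2 + C) + C = 2 + 2*C)
L(-3) - 16*(6*(6 + 6)²)*4 = (2 + 2*(-3)) - 16*(6*(6 + 6)²)*4 = (2 - 6) - 16*(6*12²)*4 = -4 - 16*(6*144)*4 = -4 - 16*864*4 = -4 - 16*3456 = -4 - 8*6912 = -4 - 55296 = -55300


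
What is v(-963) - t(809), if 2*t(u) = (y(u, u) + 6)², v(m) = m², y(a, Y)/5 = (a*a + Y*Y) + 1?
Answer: -42834680067303/2 ≈ -2.1417e+13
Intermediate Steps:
y(a, Y) = 5 + 5*Y² + 5*a² (y(a, Y) = 5*((a*a + Y*Y) + 1) = 5*((a² + Y²) + 1) = 5*((Y² + a²) + 1) = 5*(1 + Y² + a²) = 5 + 5*Y² + 5*a²)
t(u) = (11 + 10*u²)²/2 (t(u) = ((5 + 5*u² + 5*u²) + 6)²/2 = ((5 + 10*u²) + 6)²/2 = (11 + 10*u²)²/2)
v(-963) - t(809) = (-963)² - (11 + 10*809²)²/2 = 927369 - (11 + 10*654481)²/2 = 927369 - (11 + 6544810)²/2 = 927369 - 6544821²/2 = 927369 - 42834681922041/2 = -42834680067303/2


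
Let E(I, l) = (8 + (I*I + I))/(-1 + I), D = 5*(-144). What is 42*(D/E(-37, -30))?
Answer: 57456/67 ≈ 857.55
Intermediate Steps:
D = -720
E(I, l) = (8 + I + I²)/(-1 + I) (E(I, l) = (8 + (I² + I))/(-1 + I) = (8 + (I + I²))/(-1 + I) = (8 + I + I²)/(-1 + I))
42*(D/E(-37, -30)) = 42*(-720*(-1 - 37)/(8 - 37 + (-37)²)) = 42*(-720*(-38/(8 - 37 + 1369))) = 42*(-720/((-1/38*1340))) = 42*(-720/(-670/19)) = 42*(-720*(-19/670)) = 42*(1368/67) = 57456/67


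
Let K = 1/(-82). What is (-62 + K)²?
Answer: 25857225/6724 ≈ 3845.5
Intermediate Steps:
K = -1/82 ≈ -0.012195
(-62 + K)² = (-62 - 1/82)² = (-5085/82)² = 25857225/6724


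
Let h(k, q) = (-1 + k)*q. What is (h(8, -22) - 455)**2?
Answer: 370881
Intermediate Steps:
h(k, q) = q*(-1 + k)
(h(8, -22) - 455)**2 = (-22*(-1 + 8) - 455)**2 = (-22*7 - 455)**2 = (-154 - 455)**2 = (-609)**2 = 370881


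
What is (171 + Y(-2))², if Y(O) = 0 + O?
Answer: 28561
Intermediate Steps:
Y(O) = O
(171 + Y(-2))² = (171 - 2)² = 169² = 28561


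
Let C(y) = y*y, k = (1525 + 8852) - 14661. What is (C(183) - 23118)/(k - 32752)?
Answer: -10371/37036 ≈ -0.28003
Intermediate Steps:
k = -4284 (k = 10377 - 14661 = -4284)
C(y) = y²
(C(183) - 23118)/(k - 32752) = (183² - 23118)/(-4284 - 32752) = (33489 - 23118)/(-37036) = 10371*(-1/37036) = -10371/37036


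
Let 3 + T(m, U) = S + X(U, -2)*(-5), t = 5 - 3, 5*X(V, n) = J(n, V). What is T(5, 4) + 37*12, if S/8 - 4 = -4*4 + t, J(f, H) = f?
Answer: 363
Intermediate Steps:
X(V, n) = n/5
t = 2
S = -80 (S = 32 + 8*(-4*4 + 2) = 32 + 8*(-16 + 2) = 32 + 8*(-14) = 32 - 112 = -80)
T(m, U) = -81 (T(m, U) = -3 + (-80 + ((⅕)*(-2))*(-5)) = -3 + (-80 - ⅖*(-5)) = -3 + (-80 + 2) = -3 - 78 = -81)
T(5, 4) + 37*12 = -81 + 37*12 = -81 + 444 = 363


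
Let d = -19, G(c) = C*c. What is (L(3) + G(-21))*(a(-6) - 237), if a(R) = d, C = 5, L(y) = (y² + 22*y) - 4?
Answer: 8704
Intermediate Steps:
L(y) = -4 + y² + 22*y
G(c) = 5*c
a(R) = -19
(L(3) + G(-21))*(a(-6) - 237) = ((-4 + 3² + 22*3) + 5*(-21))*(-19 - 237) = ((-4 + 9 + 66) - 105)*(-256) = (71 - 105)*(-256) = -34*(-256) = 8704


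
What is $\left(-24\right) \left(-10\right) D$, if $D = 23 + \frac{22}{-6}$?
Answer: $4640$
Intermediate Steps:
$D = \frac{58}{3}$ ($D = 23 + 22 \left(- \frac{1}{6}\right) = 23 - \frac{11}{3} = \frac{58}{3} \approx 19.333$)
$\left(-24\right) \left(-10\right) D = \left(-24\right) \left(-10\right) \frac{58}{3} = 240 \cdot \frac{58}{3} = 4640$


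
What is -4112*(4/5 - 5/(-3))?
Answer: -152144/15 ≈ -10143.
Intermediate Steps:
-4112*(4/5 - 5/(-3)) = -4112*(4*(⅕) - 5*(-⅓)) = -4112*(⅘ + 5/3) = -4112*37/15 = -152144/15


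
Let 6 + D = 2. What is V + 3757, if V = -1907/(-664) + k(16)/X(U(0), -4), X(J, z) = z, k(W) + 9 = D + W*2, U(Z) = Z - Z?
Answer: 2493401/664 ≈ 3755.1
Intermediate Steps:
U(Z) = 0
D = -4 (D = -6 + 2 = -4)
k(W) = -13 + 2*W (k(W) = -9 + (-4 + W*2) = -9 + (-4 + 2*W) = -13 + 2*W)
V = -1247/664 (V = -1907/(-664) + (-13 + 2*16)/(-4) = -1907*(-1/664) + (-13 + 32)*(-¼) = 1907/664 + 19*(-¼) = 1907/664 - 19/4 = -1247/664 ≈ -1.8780)
V + 3757 = -1247/664 + 3757 = 2493401/664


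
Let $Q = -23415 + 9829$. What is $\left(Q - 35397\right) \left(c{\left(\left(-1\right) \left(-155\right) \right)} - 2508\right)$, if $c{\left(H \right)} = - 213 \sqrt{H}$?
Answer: $122849364 + 10433379 \sqrt{155} \approx 2.5274 \cdot 10^{8}$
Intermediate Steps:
$Q = -13586$
$\left(Q - 35397\right) \left(c{\left(\left(-1\right) \left(-155\right) \right)} - 2508\right) = \left(-13586 - 35397\right) \left(- 213 \sqrt{\left(-1\right) \left(-155\right)} - 2508\right) = - 48983 \left(- 213 \sqrt{155} - 2508\right) = - 48983 \left(-2508 - 213 \sqrt{155}\right) = 122849364 + 10433379 \sqrt{155}$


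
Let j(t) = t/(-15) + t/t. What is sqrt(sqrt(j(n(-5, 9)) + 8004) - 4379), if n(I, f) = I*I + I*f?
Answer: sqrt(-39411 + 3*sqrt(72057))/3 ≈ 65.494*I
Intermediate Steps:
n(I, f) = I**2 + I*f
j(t) = 1 - t/15 (j(t) = t*(-1/15) + 1 = -t/15 + 1 = 1 - t/15)
sqrt(sqrt(j(n(-5, 9)) + 8004) - 4379) = sqrt(sqrt((1 - (-1)*(-5 + 9)/3) + 8004) - 4379) = sqrt(sqrt((1 - (-1)*4/3) + 8004) - 4379) = sqrt(sqrt((1 - 1/15*(-20)) + 8004) - 4379) = sqrt(sqrt((1 + 4/3) + 8004) - 4379) = sqrt(sqrt(7/3 + 8004) - 4379) = sqrt(sqrt(24019/3) - 4379) = sqrt(sqrt(72057)/3 - 4379) = sqrt(-4379 + sqrt(72057)/3)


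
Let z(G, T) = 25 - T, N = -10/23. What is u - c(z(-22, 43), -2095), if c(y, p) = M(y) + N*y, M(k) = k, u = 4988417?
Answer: 114733825/23 ≈ 4.9884e+6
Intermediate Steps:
N = -10/23 (N = -10*1/23 = -10/23 ≈ -0.43478)
c(y, p) = 13*y/23 (c(y, p) = y - 10*y/23 = 13*y/23)
u - c(z(-22, 43), -2095) = 4988417 - 13*(25 - 1*43)/23 = 4988417 - 13*(25 - 43)/23 = 4988417 - 13*(-18)/23 = 4988417 - 1*(-234/23) = 4988417 + 234/23 = 114733825/23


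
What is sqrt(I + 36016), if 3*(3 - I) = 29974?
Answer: sqrt(234249)/3 ≈ 161.33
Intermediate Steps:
I = -29965/3 (I = 3 - 1/3*29974 = 3 - 29974/3 = -29965/3 ≈ -9988.3)
sqrt(I + 36016) = sqrt(-29965/3 + 36016) = sqrt(78083/3) = sqrt(234249)/3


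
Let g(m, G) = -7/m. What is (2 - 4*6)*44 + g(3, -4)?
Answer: -2911/3 ≈ -970.33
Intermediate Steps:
(2 - 4*6)*44 + g(3, -4) = (2 - 4*6)*44 - 7/3 = (2 - 24)*44 - 7*1/3 = -22*44 - 7/3 = -968 - 7/3 = -2911/3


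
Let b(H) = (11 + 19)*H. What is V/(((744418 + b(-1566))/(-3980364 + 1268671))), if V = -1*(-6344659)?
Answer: -17204767397687/697438 ≈ -2.4669e+7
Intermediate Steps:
b(H) = 30*H
V = 6344659
V/(((744418 + b(-1566))/(-3980364 + 1268671))) = 6344659/(((744418 + 30*(-1566))/(-3980364 + 1268671))) = 6344659/(((744418 - 46980)/(-2711693))) = 6344659/((697438*(-1/2711693))) = 6344659/(-697438/2711693) = 6344659*(-2711693/697438) = -17204767397687/697438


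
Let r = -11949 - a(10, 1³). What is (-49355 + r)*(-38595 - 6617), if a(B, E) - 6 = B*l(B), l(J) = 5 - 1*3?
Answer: 2772851960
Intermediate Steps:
l(J) = 2 (l(J) = 5 - 3 = 2)
a(B, E) = 6 + 2*B (a(B, E) = 6 + B*2 = 6 + 2*B)
r = -11975 (r = -11949 - (6 + 2*10) = -11949 - (6 + 20) = -11949 - 1*26 = -11949 - 26 = -11975)
(-49355 + r)*(-38595 - 6617) = (-49355 - 11975)*(-38595 - 6617) = -61330*(-45212) = 2772851960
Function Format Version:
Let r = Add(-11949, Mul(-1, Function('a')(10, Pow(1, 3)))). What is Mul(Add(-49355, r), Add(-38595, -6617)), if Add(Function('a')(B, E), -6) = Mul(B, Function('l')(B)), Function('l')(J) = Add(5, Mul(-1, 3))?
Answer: 2772851960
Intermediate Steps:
Function('l')(J) = 2 (Function('l')(J) = Add(5, -3) = 2)
Function('a')(B, E) = Add(6, Mul(2, B)) (Function('a')(B, E) = Add(6, Mul(B, 2)) = Add(6, Mul(2, B)))
r = -11975 (r = Add(-11949, Mul(-1, Add(6, Mul(2, 10)))) = Add(-11949, Mul(-1, Add(6, 20))) = Add(-11949, Mul(-1, 26)) = Add(-11949, -26) = -11975)
Mul(Add(-49355, r), Add(-38595, -6617)) = Mul(Add(-49355, -11975), Add(-38595, -6617)) = Mul(-61330, -45212) = 2772851960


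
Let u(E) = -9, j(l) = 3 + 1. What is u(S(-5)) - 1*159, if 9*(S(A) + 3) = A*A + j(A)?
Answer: -168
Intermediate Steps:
j(l) = 4
S(A) = -23/9 + A²/9 (S(A) = -3 + (A*A + 4)/9 = -3 + (A² + 4)/9 = -3 + (4 + A²)/9 = -3 + (4/9 + A²/9) = -23/9 + A²/9)
u(S(-5)) - 1*159 = -9 - 1*159 = -9 - 159 = -168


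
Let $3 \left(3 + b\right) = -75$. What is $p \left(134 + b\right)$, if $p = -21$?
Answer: $-2226$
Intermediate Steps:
$b = -28$ ($b = -3 + \frac{1}{3} \left(-75\right) = -3 - 25 = -28$)
$p \left(134 + b\right) = - 21 \left(134 - 28\right) = \left(-21\right) 106 = -2226$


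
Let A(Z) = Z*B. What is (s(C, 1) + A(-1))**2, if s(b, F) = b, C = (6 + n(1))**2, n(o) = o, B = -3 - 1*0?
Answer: 2704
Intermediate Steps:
B = -3 (B = -3 + 0 = -3)
C = 49 (C = (6 + 1)**2 = 7**2 = 49)
A(Z) = -3*Z (A(Z) = Z*(-3) = -3*Z)
(s(C, 1) + A(-1))**2 = (49 - 3*(-1))**2 = (49 + 3)**2 = 52**2 = 2704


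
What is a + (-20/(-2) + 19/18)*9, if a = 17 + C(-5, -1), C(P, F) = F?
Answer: 231/2 ≈ 115.50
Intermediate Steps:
a = 16 (a = 17 - 1 = 16)
a + (-20/(-2) + 19/18)*9 = 16 + (-20/(-2) + 19/18)*9 = 16 + (-20*(-½) + 19*(1/18))*9 = 16 + (10 + 19/18)*9 = 16 + (199/18)*9 = 16 + 199/2 = 231/2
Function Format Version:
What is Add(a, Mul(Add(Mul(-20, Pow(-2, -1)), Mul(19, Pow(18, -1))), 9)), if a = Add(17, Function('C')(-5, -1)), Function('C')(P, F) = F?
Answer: Rational(231, 2) ≈ 115.50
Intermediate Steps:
a = 16 (a = Add(17, -1) = 16)
Add(a, Mul(Add(Mul(-20, Pow(-2, -1)), Mul(19, Pow(18, -1))), 9)) = Add(16, Mul(Add(Mul(-20, Pow(-2, -1)), Mul(19, Pow(18, -1))), 9)) = Add(16, Mul(Add(Mul(-20, Rational(-1, 2)), Mul(19, Rational(1, 18))), 9)) = Add(16, Mul(Add(10, Rational(19, 18)), 9)) = Add(16, Mul(Rational(199, 18), 9)) = Add(16, Rational(199, 2)) = Rational(231, 2)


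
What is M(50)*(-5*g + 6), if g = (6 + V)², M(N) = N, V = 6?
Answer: -35700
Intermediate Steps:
g = 144 (g = (6 + 6)² = 12² = 144)
M(50)*(-5*g + 6) = 50*(-5*144 + 6) = 50*(-720 + 6) = 50*(-714) = -35700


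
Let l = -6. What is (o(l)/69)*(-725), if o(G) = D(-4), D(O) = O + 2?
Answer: 1450/69 ≈ 21.014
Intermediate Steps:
D(O) = 2 + O
o(G) = -2 (o(G) = 2 - 4 = -2)
(o(l)/69)*(-725) = -2/69*(-725) = 1450/69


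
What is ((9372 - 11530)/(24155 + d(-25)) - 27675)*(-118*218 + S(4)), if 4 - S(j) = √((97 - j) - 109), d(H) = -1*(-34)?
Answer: 17217809892760/24189 + 2677730932*I/24189 ≈ 7.118e+8 + 1.107e+5*I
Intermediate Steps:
d(H) = 34
S(j) = 4 - √(-12 - j) (S(j) = 4 - √((97 - j) - 109) = 4 - √(-12 - j))
((9372 - 11530)/(24155 + d(-25)) - 27675)*(-118*218 + S(4)) = ((9372 - 11530)/(24155 + 34) - 27675)*(-118*218 + (4 - √(-12 - 1*4))) = (-2158/24189 - 27675)*(-25724 + (4 - √(-12 - 4))) = (-2158*1/24189 - 27675)*(-25724 + (4 - √(-16))) = (-2158/24189 - 27675)*(-25724 + (4 - 4*I)) = -669432733*(-25724 + (4 - 4*I))/24189 = -669432733*(-25720 - 4*I)/24189 = 17217809892760/24189 + 2677730932*I/24189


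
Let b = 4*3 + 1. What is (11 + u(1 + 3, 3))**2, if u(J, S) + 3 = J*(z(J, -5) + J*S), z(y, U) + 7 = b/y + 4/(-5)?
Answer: 35721/25 ≈ 1428.8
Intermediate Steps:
b = 13 (b = 12 + 1 = 13)
z(y, U) = -39/5 + 13/y (z(y, U) = -7 + (13/y + 4/(-5)) = -7 + (13/y + 4*(-1/5)) = -7 + (13/y - 4/5) = -7 + (-4/5 + 13/y) = -39/5 + 13/y)
u(J, S) = -3 + J*(-39/5 + 13/J + J*S) (u(J, S) = -3 + J*((-39/5 + 13/J) + J*S) = -3 + J*(-39/5 + 13/J + J*S))
(11 + u(1 + 3, 3))**2 = (11 + (10 - 39*(1 + 3)/5 + 3*(1 + 3)**2))**2 = (11 + (10 - 39/5*4 + 3*4**2))**2 = (11 + (10 - 156/5 + 3*16))**2 = (11 + (10 - 156/5 + 48))**2 = (11 + 134/5)**2 = (189/5)**2 = 35721/25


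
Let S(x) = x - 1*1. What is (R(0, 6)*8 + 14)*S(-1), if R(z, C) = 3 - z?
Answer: -76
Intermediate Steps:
S(x) = -1 + x (S(x) = x - 1 = -1 + x)
(R(0, 6)*8 + 14)*S(-1) = ((3 - 1*0)*8 + 14)*(-1 - 1) = ((3 + 0)*8 + 14)*(-2) = (3*8 + 14)*(-2) = (24 + 14)*(-2) = 38*(-2) = -76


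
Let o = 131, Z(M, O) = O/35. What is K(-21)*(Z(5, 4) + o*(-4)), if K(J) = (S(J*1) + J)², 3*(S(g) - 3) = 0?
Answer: -5940864/35 ≈ -1.6974e+5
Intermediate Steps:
S(g) = 3 (S(g) = 3 + (⅓)*0 = 3 + 0 = 3)
Z(M, O) = O/35 (Z(M, O) = O*(1/35) = O/35)
K(J) = (3 + J)²
K(-21)*(Z(5, 4) + o*(-4)) = (3 - 21)²*((1/35)*4 + 131*(-4)) = (-18)²*(4/35 - 524) = 324*(-18336/35) = -5940864/35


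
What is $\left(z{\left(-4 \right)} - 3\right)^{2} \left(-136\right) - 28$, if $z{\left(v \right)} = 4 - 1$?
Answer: $-28$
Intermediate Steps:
$z{\left(v \right)} = 3$
$\left(z{\left(-4 \right)} - 3\right)^{2} \left(-136\right) - 28 = \left(3 - 3\right)^{2} \left(-136\right) - 28 = 0^{2} \left(-136\right) - 28 = 0 \left(-136\right) - 28 = 0 - 28 = -28$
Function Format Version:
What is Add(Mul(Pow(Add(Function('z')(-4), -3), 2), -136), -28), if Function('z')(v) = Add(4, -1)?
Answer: -28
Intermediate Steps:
Function('z')(v) = 3
Add(Mul(Pow(Add(Function('z')(-4), -3), 2), -136), -28) = Add(Mul(Pow(Add(3, -3), 2), -136), -28) = Add(Mul(Pow(0, 2), -136), -28) = Add(Mul(0, -136), -28) = Add(0, -28) = -28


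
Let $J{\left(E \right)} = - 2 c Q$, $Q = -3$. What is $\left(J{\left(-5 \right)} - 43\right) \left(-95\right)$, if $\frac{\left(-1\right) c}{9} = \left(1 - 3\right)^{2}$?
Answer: $24605$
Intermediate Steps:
$c = -36$ ($c = - 9 \left(1 - 3\right)^{2} = - 9 \left(-2\right)^{2} = \left(-9\right) 4 = -36$)
$J{\left(E \right)} = -216$ ($J{\left(E \right)} = \left(-2\right) \left(-36\right) \left(-3\right) = 72 \left(-3\right) = -216$)
$\left(J{\left(-5 \right)} - 43\right) \left(-95\right) = \left(-216 - 43\right) \left(-95\right) = \left(-259\right) \left(-95\right) = 24605$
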